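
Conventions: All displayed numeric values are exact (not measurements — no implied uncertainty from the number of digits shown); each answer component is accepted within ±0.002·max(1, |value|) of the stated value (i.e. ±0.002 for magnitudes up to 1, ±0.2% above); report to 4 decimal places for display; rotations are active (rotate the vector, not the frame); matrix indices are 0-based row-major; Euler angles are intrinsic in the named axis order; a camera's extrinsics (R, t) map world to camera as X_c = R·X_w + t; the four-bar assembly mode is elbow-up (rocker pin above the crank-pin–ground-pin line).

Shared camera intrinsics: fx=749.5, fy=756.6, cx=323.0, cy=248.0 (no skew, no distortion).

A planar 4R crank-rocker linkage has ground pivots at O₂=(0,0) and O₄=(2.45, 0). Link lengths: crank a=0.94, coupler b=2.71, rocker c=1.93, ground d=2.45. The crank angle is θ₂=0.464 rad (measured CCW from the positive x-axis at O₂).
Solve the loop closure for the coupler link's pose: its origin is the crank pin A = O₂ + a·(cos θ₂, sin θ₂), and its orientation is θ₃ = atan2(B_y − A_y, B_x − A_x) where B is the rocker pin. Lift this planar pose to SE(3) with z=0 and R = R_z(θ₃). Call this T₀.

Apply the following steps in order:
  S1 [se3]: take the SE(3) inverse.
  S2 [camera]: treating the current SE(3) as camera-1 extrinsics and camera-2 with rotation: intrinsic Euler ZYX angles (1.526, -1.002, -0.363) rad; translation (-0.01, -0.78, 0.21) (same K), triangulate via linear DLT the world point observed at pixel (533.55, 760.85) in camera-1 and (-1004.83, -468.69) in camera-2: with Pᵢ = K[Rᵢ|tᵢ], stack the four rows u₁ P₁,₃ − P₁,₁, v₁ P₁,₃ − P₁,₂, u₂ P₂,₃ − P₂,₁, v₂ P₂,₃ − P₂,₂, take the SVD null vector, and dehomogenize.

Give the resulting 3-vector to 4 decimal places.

result = (0.6464, 1.8495, 1.9652)

source (fourbar_fk): coupler pose = R=[0.8638 -0.5038 0.0000; 0.5038 0.8638 0.0000; 0.0000 0.0000 1.0000], t=(0.8406, 0.4207, 0.0000)
after S1 (invert_se3): R=[0.8638 0.5038 0.0000; -0.5038 0.8638 0.0000; 0.0000 0.0000 1.0000], t=(-0.9381, 0.0601, 0.0000)
after S2 (triangulate): (0.6464, 1.8495, 1.9652)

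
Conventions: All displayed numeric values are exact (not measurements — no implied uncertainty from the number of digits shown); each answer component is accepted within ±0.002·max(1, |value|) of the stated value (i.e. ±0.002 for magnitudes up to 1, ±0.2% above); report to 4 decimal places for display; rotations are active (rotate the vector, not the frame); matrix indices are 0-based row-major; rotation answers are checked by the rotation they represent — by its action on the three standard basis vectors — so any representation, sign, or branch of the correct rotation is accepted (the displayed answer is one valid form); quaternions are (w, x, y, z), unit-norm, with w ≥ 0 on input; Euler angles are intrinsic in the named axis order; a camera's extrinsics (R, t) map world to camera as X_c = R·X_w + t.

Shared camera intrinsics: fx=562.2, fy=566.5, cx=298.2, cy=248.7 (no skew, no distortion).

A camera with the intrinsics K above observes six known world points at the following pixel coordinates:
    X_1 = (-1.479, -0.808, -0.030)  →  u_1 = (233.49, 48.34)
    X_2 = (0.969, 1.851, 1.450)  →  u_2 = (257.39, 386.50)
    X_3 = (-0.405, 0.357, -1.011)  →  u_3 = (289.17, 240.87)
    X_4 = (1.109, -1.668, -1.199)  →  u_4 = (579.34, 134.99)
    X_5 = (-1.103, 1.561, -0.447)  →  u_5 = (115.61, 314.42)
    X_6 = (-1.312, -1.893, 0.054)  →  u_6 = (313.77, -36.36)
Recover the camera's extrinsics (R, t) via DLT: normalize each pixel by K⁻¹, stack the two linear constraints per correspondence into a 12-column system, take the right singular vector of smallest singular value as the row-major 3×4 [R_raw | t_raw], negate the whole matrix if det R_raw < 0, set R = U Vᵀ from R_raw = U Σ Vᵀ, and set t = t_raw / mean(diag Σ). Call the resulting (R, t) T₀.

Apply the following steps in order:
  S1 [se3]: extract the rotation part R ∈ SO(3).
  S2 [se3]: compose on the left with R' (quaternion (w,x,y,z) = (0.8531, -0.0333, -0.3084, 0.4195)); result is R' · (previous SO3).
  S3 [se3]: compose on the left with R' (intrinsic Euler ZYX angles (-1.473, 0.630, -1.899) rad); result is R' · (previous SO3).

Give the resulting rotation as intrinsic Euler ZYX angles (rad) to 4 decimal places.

source (pnp_recover): camera pose = R=[0.7892 -0.5445 -0.2840; 0.5372 0.8362 -0.1103; 0.2975 -0.0655 0.9525], t=(0.1601, -0.2501, 5.2704)
after S1 (rot_of_se3): [0.7892 -0.5445 -0.2840; 0.5372 0.8362 -0.1103; 0.2975 -0.0655 0.9525]
after S2 (compose_so3): [-0.1771 -0.7943 -0.5811; 0.8680 0.1523 -0.4727; 0.4640 -0.5881 0.6625]
after S3 (compose_so3): [0.0888 -0.6630 0.7433; 0.7274 0.5530 0.4063; -0.6804 0.5046 0.5314]

rotation (euler_zyx) = (1.4493, 0.7484, 0.7596)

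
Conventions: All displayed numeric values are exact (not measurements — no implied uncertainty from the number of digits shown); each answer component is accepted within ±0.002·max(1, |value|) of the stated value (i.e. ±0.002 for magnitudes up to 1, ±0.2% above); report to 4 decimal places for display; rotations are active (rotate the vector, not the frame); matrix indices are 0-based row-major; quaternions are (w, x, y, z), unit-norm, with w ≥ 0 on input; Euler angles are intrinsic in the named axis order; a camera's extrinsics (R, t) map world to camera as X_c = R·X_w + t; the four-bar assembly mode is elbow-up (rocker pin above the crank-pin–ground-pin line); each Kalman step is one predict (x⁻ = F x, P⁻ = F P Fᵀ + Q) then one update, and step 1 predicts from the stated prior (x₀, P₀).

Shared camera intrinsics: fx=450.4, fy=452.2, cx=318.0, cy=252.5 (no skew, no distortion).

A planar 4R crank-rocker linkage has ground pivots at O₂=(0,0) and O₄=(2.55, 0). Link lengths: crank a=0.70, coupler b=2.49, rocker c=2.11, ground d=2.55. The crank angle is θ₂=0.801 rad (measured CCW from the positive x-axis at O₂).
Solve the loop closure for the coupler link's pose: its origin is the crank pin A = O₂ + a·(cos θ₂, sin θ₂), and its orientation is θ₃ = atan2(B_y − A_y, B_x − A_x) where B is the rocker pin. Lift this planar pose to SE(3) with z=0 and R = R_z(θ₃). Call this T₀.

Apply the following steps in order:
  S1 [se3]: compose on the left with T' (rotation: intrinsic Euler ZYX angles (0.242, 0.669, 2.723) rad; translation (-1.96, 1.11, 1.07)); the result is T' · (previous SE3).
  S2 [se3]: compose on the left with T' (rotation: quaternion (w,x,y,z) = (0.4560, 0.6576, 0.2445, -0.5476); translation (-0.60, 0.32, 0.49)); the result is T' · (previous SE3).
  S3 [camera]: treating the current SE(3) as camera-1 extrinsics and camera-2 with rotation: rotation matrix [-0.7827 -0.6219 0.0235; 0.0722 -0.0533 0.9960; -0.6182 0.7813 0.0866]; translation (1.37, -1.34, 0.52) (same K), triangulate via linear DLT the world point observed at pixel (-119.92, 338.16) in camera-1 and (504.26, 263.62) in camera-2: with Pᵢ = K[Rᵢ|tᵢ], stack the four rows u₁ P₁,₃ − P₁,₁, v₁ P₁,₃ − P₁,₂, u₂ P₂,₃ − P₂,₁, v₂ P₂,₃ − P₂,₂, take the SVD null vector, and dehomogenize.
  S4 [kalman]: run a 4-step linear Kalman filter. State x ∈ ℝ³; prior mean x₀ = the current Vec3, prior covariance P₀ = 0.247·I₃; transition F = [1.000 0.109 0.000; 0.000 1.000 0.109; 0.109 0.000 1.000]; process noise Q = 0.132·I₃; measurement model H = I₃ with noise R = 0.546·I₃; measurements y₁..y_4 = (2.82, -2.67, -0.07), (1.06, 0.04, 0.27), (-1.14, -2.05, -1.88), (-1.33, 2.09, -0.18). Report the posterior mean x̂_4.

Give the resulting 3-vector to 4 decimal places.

result = (-0.4732, 0.2103, -0.2473)

source (fourbar_fk): coupler pose = R=[0.7657 -0.6432 0.0000; 0.6432 0.7657 0.0000; 0.0000 0.0000 1.0000], t=(0.4872, 0.5026, 0.0000)
after S1 (compose_se3): R=[0.8814 -0.1348 -0.4527; -0.3877 -0.7539 -0.5304; -0.2698 0.6431 -0.7167], t=(-1.3559, 0.7861, 0.9281)
after S2 (compose_se3): R=[0.0633 -0.9765 -0.2062; 0.2574 -0.1837 0.9487; -0.9642 -0.1131 0.2398], t=(-0.7967, -0.6092, 2.0442)
after S3 (triangulate): (-0.2828, 1.3605, 1.4853)
after S4 (kf_track): (-0.4732, 0.2103, -0.2473)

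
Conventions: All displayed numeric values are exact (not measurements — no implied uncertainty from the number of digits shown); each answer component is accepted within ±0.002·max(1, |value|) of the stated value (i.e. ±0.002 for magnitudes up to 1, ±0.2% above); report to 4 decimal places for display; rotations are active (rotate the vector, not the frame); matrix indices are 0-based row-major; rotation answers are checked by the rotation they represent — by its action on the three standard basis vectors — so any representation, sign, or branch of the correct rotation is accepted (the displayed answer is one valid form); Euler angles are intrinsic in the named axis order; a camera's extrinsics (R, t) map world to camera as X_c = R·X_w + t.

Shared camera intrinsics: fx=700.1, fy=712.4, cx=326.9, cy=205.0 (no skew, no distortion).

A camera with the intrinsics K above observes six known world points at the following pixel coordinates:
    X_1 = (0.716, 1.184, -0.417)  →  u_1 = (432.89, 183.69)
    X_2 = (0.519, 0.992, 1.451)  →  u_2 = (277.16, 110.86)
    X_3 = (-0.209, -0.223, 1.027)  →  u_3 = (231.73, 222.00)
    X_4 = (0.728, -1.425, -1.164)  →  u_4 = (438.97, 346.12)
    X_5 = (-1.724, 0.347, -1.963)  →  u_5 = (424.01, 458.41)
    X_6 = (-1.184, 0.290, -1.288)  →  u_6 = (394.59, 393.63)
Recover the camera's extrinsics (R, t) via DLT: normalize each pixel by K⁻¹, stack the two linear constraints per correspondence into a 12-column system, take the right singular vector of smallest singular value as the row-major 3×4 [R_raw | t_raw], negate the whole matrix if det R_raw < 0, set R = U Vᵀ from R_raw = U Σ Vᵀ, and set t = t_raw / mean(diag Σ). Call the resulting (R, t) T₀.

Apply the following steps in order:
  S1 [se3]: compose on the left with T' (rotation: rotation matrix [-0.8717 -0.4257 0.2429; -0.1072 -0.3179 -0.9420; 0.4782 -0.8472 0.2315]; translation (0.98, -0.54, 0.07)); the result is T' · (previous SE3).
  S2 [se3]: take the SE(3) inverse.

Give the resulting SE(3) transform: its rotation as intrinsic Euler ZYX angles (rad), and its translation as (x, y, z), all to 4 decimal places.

source (pnp_recover): camera pose = R=[0.4291 0.3602 -0.8283; -0.7717 -0.3304 -0.5434; -0.4694 0.8724 0.1362], t=(0.0700, 0.4900, 6.9504)
after S1 (compose_se3): R=[-0.1595 0.0385 0.9864; 0.6416 -0.7554 0.1332; 0.7503 0.6541 0.0958], t=(2.3984, -7.2508, 1.2972)
after S2 (invert_se3): R=[-0.1595 0.6416 0.7503; 0.0385 -0.7554 0.6541; 0.9864 0.1332 0.0958], t=(4.0611, -6.4183, -1.5241)

rotation (euler_zyx) = (2.9047, -1.4059, 0.9474), translation = (4.0611, -6.4183, -1.5241)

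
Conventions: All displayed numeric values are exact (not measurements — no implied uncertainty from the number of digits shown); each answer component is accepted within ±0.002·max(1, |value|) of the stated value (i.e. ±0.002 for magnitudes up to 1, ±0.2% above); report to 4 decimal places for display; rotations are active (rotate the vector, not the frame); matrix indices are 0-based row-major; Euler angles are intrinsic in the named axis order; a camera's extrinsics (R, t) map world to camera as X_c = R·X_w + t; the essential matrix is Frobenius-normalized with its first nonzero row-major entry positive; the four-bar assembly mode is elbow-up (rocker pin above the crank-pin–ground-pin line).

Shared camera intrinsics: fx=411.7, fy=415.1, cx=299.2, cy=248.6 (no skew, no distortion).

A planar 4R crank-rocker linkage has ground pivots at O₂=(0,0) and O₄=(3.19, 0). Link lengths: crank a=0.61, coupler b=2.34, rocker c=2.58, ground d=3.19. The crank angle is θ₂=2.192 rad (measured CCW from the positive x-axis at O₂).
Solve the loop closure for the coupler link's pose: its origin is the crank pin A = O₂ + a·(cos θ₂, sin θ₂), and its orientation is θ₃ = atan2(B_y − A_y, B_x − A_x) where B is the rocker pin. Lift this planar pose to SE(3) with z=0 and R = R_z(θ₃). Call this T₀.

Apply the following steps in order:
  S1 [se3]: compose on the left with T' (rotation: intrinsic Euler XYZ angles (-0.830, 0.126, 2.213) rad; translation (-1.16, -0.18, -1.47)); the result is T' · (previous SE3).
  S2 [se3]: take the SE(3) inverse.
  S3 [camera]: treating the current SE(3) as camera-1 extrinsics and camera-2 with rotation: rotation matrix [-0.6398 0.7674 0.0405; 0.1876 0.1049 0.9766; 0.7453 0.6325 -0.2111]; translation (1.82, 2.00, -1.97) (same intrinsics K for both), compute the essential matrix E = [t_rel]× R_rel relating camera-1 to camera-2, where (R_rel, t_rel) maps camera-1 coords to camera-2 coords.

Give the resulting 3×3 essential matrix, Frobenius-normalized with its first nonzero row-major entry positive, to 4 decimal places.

source (fourbar_fk): coupler pose = R=[0.7874 -0.6164 0.0000; 0.6164 0.7874 0.0000; 0.0000 0.0000 1.0000], t=(-0.3550, 0.4960, 0.0000)
after S1 (compose_se3): R=[-0.9576 -0.2592 0.1257; 0.2659 -0.6272 0.7321; -0.1110 0.7345 0.6695], t=(-1.3431, -0.5553, -1.0253)
after S2 (invert_se3): R=[-0.9576 0.2659 -0.1110; -0.2592 -0.6272 0.7345; 0.1257 0.7321 0.6695], t=(-1.2523, 0.0566, 1.2618)
after S3 (essential): [0.2130 -0.2481 -0.4797; 0.2497 -0.4626 0.4559; 0.2071 -0.2792 -0.2406]

matrix = [0.2130 -0.2481 -0.4797; 0.2497 -0.4626 0.4559; 0.2071 -0.2792 -0.2406]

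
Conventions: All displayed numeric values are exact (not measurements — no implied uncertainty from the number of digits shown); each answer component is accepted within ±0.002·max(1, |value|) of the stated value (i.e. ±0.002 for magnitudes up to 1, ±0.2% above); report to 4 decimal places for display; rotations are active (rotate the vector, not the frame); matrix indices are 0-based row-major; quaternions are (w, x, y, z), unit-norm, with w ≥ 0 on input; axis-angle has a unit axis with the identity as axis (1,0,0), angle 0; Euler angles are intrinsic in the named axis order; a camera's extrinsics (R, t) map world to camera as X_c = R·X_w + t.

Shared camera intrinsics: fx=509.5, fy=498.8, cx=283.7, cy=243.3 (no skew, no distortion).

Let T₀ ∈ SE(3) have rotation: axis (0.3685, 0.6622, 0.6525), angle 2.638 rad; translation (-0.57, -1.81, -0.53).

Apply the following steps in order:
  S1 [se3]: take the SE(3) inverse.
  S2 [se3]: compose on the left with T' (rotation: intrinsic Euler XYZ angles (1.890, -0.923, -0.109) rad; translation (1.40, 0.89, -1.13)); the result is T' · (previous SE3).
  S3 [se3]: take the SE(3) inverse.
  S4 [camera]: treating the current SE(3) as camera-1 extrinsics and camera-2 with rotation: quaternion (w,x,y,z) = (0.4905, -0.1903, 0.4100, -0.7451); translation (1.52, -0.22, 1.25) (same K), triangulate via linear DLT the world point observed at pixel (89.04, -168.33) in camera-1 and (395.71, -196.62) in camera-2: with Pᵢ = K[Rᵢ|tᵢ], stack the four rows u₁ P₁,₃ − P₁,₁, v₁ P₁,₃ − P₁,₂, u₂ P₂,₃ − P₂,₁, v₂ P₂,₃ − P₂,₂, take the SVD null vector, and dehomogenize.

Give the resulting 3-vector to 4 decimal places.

result = (1.4778, -0.6802, -0.2046)

after S1 (invert_se3): R=[-0.6212 0.7726 0.1315; 0.1429 -0.0533 0.9883; 0.7705 0.6327 -0.0773], t=(1.1140, 0.5087, 1.5434)
after S2 (compose_se3): R=[-0.9777 -0.0446 0.2054; -0.0515 -0.8966 -0.4399; 0.2038 -0.4407 0.8742], t=(0.8708, -0.9953, -1.3481)
after S3 (invert_se3): R=[-0.9777 -0.0515 0.2038; -0.0446 -0.8966 -0.4407; 0.2054 -0.4399 0.8742], t=(1.0748, -1.4476, 0.5619)
after S4 (triangulate): (1.4778, -0.6802, -0.2046)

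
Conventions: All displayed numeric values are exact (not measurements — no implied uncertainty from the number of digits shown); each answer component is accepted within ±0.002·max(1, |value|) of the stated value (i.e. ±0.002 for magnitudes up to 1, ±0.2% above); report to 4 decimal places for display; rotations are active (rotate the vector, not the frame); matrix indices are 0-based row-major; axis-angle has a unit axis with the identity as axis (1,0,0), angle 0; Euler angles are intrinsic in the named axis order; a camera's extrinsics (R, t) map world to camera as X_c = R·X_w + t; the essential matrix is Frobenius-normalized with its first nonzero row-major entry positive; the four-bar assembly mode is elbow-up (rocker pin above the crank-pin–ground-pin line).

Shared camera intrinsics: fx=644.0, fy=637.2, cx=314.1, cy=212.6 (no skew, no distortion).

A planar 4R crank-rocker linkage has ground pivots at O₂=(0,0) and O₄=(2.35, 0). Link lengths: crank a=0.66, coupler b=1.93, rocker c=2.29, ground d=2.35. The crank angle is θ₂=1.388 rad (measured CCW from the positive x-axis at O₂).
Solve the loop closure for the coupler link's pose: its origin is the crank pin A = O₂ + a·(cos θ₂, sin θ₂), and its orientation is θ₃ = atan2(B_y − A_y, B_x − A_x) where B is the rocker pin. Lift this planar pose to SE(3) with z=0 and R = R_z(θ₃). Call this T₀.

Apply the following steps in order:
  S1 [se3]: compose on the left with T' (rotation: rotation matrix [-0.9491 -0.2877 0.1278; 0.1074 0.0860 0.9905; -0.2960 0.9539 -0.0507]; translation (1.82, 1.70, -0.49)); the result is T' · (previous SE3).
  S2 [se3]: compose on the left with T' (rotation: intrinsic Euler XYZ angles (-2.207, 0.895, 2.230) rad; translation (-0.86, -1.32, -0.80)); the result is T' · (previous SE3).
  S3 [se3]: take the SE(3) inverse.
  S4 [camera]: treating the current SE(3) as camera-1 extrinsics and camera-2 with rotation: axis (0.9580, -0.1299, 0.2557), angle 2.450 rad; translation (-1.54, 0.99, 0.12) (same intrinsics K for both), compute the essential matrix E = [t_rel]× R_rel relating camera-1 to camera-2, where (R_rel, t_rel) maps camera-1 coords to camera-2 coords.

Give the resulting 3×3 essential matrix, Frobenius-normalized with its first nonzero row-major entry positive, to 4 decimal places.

source (fourbar_fk): coupler pose = R=[0.6670 -0.7451 0.0000; 0.7451 0.6670 0.0000; 0.0000 0.0000 1.0000], t=(0.1200, 0.6490, 0.0000)
after S1 (compose_se3): R=[-0.8474 0.5153 0.1279; 0.1357 -0.0226 0.9905; 0.5133 0.8567 -0.0507], t=(1.5194, 1.7687, 0.0935)
after S2 (compose_se3): R=[0.6580 0.4822 -0.5783; 0.4472 0.3676 0.8154; 0.6058 -0.7952 0.0263], t=(-2.2437, 0.1185, -2.0090)
after S3 (invert_se3): R=[0.6580 0.4472 0.6058; 0.4822 0.3676 -0.7952; -0.5783 0.8154 0.0263], t=(2.6405, -0.5591, -1.3414)
after S4 (essential): [0.1046 0.3257 0.0759; 0.1469 0.5969 0.0427; 0.2664 -0.1402 0.6379]

matrix = [0.1046 0.3257 0.0759; 0.1469 0.5969 0.0427; 0.2664 -0.1402 0.6379]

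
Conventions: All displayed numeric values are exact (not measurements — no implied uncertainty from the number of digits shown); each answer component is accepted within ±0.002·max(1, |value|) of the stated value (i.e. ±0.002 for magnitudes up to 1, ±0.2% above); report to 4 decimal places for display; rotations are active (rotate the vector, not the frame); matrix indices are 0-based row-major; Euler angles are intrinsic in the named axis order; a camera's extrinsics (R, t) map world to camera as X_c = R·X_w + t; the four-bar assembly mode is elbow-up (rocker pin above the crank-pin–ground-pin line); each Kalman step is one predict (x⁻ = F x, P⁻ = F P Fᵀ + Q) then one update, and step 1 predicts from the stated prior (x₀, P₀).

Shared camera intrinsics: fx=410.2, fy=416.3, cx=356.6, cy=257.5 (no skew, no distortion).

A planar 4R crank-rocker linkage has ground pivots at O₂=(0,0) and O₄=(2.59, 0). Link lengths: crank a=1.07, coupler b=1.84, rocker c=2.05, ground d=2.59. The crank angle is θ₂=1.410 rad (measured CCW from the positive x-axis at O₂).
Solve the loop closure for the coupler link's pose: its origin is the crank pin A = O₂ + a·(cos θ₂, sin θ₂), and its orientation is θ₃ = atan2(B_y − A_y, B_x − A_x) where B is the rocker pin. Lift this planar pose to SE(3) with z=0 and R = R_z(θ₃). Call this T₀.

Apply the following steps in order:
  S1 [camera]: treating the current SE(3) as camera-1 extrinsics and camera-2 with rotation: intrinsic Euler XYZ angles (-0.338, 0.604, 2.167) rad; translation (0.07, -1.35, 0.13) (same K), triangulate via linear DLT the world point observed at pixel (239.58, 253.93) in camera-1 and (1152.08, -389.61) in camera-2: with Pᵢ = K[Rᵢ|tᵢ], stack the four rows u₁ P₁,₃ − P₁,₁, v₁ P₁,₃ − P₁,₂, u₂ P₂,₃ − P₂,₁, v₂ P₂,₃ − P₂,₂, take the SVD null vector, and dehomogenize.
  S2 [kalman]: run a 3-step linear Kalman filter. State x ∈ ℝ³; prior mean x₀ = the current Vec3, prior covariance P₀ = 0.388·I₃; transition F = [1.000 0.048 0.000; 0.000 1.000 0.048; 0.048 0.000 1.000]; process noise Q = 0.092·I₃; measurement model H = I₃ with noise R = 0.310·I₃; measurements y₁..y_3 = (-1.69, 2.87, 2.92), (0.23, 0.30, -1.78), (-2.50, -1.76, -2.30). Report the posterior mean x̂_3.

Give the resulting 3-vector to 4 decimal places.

result = (-1.4898, -0.2522, -0.8387)

source (fourbar_fk): coupler pose = R=[0.8900 -0.4560 0.0000; 0.4560 0.8900 0.0000; 0.0000 0.0000 1.0000], t=(0.1713, 1.0562, 0.0000)
after S1 (triangulate): (-1.0767, -0.6516, 1.7167)
after S2 (kf_track): (-1.4898, -0.2522, -0.8387)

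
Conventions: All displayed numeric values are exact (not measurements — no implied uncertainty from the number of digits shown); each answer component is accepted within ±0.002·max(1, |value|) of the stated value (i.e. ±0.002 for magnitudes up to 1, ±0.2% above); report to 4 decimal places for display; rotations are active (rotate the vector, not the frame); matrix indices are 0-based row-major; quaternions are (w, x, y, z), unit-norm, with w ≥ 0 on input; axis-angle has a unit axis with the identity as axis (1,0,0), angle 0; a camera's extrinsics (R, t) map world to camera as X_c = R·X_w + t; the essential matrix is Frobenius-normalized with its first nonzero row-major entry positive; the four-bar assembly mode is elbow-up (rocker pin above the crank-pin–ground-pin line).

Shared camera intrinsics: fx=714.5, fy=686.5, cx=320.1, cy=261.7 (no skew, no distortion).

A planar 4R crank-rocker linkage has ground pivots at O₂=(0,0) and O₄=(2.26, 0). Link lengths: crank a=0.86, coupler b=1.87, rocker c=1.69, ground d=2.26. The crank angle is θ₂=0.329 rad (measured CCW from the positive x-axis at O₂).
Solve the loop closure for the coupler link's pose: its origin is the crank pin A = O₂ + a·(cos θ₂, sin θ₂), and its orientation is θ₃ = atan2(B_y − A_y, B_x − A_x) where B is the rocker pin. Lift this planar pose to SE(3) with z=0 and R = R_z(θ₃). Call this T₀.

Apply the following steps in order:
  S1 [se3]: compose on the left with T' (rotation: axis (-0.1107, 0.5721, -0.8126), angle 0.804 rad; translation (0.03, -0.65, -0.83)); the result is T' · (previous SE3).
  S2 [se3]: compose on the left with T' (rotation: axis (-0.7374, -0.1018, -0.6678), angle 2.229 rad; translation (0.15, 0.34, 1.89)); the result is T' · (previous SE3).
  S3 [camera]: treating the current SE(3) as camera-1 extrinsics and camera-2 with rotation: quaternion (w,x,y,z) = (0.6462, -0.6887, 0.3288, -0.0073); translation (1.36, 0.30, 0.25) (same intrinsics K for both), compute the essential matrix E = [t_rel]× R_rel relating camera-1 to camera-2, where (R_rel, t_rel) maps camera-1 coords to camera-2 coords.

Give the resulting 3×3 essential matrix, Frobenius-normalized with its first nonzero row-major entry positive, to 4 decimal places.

source (fourbar_fk): coupler pose = R=[0.6632 -0.7484 0.0000; 0.7484 0.6632 0.0000; 0.0000 0.0000 1.0000], t=(0.8139, 0.2779, 0.0000)
after S1 (compose_se3): R=[0.8861 -0.1469 0.4395; 0.1933 0.9791 -0.0626; -0.4212 0.1405 0.8960], t=(0.7550, -0.9214, -1.2046)
after S2 (compose_se3): R=[0.0596 0.6970 0.7146; -0.7677 -0.4255 0.4791; 0.6380 -0.5772 0.5097], t=(-1.1074, -0.2538, 2.8576)
after S3 (essential): [0.0199 -0.4537 -0.0959; 0.4253 -0.4010 0.2458; 0.3570 0.3399 0.3734]

matrix = [0.0199 -0.4537 -0.0959; 0.4253 -0.4010 0.2458; 0.3570 0.3399 0.3734]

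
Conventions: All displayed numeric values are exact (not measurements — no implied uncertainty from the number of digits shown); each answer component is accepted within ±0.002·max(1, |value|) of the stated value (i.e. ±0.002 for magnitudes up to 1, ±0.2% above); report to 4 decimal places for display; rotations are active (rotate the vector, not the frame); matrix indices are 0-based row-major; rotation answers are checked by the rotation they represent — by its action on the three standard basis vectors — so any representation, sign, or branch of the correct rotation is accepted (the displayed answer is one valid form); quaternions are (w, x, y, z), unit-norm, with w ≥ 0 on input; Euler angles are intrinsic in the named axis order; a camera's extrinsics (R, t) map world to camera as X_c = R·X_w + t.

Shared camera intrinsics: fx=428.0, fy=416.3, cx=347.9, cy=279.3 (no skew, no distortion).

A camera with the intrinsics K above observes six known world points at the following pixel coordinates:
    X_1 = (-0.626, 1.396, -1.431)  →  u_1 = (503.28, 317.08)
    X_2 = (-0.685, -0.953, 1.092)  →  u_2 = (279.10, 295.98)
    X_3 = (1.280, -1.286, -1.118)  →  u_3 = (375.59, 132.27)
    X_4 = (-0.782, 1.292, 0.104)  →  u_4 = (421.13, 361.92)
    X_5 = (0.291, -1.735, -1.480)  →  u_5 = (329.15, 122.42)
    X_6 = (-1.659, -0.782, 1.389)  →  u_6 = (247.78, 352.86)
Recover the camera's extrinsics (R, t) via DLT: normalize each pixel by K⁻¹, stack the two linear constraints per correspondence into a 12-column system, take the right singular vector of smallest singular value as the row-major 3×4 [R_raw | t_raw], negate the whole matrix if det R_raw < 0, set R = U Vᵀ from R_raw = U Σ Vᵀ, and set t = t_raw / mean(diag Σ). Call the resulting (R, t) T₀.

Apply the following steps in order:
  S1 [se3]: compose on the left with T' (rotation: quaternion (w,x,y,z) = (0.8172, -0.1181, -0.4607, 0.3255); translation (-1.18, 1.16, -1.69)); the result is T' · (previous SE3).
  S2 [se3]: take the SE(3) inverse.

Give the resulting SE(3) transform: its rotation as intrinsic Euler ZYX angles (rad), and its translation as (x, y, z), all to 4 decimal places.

source (pnp_recover): camera pose = R=[0.4419 0.7974 -0.4109; -0.6459 0.6007 0.4712; 0.6225 0.0571 0.7805], t=(0.4100, -0.1099, 6.4801)
after S1 (compose_se3): R=[-0.0826 -0.0117 -0.9965; -0.2743 0.9616 0.0114; 0.9581 0.2743 -0.0827], t=(-6.3622, 0.6465, 2.1899)
after S2 (invert_se3): R=[-0.0826 -0.2743 0.9581; -0.0117 0.9616 0.2743; -0.9965 0.0114 -0.0827], t=(-2.4464, -1.2968, -6.1664)

rotation (euler_zyx) = (-3.0009, 1.4873, 3.0039), translation = (-2.4464, -1.2968, -6.1664)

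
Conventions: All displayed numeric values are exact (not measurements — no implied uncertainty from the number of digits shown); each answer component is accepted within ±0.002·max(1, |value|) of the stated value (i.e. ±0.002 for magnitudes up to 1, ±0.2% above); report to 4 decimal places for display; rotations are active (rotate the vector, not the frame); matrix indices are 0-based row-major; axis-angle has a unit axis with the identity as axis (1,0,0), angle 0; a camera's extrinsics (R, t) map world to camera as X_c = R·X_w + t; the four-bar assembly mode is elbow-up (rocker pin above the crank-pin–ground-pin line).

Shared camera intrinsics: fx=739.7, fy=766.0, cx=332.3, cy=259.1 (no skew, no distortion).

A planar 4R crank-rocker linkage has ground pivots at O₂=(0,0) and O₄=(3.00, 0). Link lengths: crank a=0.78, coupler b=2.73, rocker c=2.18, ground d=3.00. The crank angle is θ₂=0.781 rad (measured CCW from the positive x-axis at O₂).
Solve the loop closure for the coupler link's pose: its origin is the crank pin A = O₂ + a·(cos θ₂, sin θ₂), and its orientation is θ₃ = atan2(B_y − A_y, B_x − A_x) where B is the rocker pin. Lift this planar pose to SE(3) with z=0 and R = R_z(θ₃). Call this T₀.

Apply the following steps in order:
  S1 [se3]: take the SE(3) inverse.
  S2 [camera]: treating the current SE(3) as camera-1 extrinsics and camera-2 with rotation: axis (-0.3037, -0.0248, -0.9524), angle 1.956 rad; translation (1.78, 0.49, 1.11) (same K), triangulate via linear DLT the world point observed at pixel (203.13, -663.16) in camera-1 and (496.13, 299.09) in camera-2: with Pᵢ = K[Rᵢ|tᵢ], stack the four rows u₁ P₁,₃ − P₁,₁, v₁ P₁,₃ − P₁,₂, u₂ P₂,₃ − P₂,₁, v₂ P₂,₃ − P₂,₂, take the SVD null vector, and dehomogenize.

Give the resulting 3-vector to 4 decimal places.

result = (1.5887, -1.3915, 1.8077)

source (fourbar_fk): coupler pose = R=[0.8057 -0.5923 0.0000; 0.5923 0.8057 0.0000; 0.0000 0.0000 1.0000], t=(0.5540, 0.5491, 0.0000)
after S1 (invert_se3): R=[0.8057 0.5923 0.0000; -0.5923 0.8057 0.0000; 0.0000 0.0000 1.0000], t=(-0.7716, -0.1143, 0.0000)
after S2 (triangulate): (1.5887, -1.3915, 1.8077)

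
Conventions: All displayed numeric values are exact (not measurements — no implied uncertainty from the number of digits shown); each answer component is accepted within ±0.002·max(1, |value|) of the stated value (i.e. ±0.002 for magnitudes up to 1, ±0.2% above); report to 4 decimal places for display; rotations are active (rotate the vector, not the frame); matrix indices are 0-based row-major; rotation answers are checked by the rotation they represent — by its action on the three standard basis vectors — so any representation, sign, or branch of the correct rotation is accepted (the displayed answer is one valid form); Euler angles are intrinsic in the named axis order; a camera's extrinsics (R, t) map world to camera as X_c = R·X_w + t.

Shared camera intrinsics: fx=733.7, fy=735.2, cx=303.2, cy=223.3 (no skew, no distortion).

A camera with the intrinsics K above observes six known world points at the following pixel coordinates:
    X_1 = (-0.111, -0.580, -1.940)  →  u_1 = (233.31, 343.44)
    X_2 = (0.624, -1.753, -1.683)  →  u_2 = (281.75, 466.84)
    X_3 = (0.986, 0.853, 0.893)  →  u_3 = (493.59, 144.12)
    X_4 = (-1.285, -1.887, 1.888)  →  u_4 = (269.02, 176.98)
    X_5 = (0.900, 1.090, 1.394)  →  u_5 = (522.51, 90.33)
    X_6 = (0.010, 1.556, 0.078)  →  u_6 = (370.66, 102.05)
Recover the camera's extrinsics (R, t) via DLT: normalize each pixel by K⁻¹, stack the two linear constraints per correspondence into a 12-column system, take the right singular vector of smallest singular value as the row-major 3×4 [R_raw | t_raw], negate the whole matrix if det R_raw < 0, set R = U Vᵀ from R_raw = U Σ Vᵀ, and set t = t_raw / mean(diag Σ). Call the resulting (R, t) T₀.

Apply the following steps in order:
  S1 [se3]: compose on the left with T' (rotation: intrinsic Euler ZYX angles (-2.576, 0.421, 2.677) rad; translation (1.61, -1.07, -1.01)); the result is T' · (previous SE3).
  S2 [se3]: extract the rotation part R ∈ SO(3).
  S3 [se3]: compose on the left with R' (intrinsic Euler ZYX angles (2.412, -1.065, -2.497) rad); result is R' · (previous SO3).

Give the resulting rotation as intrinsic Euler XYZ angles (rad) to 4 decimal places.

source (pnp_recover): camera pose = R=[0.8609 0.1856 0.4738; 0.4411 -0.7364 -0.5130; 0.2536 0.6506 -0.7158], t=(0.3800, -0.1000, 6.8099)
after S1 (compose_se3): R=[-0.9255 0.3681 -0.0889; 0.0142 -0.2008 -0.9795; -0.3784 -0.9079 0.1806], t=(1.8459, 2.5879, -6.7626)
after S2 (rot_of_se3): [-0.9255 0.3681 -0.0889; 0.0142 -0.2008 -0.9795; -0.3784 -0.9079 0.1806]
after S3 (compose_so3): [0.6851 0.6756 -0.2725; -0.2923 -0.0876 -0.9523; -0.6672 0.7320 0.1375]

rotation (euler_xyz) = (1.4274, -0.2760, -0.7784)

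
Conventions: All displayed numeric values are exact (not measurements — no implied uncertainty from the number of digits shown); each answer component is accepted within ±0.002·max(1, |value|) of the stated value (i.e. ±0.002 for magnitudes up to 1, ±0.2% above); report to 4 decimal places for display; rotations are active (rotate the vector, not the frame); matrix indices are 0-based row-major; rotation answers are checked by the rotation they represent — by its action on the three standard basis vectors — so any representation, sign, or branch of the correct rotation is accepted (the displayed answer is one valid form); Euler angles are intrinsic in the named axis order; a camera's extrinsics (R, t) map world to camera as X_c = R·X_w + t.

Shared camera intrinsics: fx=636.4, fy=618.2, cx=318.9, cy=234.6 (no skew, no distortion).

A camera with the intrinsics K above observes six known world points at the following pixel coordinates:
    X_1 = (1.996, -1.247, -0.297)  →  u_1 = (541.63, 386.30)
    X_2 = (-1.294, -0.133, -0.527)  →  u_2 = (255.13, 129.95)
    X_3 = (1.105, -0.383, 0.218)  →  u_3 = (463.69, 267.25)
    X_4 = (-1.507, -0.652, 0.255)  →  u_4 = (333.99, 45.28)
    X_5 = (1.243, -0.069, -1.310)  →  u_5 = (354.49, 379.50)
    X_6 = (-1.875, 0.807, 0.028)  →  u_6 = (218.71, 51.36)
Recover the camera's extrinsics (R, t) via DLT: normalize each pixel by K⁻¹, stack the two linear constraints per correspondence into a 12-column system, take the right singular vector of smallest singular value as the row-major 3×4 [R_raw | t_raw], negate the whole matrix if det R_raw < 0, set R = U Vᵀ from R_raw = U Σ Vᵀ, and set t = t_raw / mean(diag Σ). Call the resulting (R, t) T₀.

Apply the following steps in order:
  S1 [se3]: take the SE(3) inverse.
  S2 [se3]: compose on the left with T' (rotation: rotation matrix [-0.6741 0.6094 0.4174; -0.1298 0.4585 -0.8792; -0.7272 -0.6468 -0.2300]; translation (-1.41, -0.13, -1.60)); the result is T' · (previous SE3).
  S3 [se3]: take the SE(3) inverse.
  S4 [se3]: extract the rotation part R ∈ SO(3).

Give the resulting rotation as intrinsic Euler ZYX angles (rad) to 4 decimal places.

source (pnp_recover): camera pose = R=[0.5643 -0.4915 0.6634; 0.7181 -0.1042 -0.6880; 0.4073 0.8646 0.2941], t=(0.4800, -0.3501, 6.1304)
after S1 (invert_se3): R=[0.5643 0.7181 0.4073; -0.4915 -0.1042 0.8646; 0.6634 -0.6880 0.2941], t=(-2.5163, -5.1011, -2.3624)
after S2 (compose_se3): R=[-0.4030 -0.8348 0.3752; -0.8818 0.4639 0.0850; -0.2450 -0.2966 -0.9231], t=(-3.8086, -0.0654, 4.0725)
after S3 (invert_se3): R=[-0.4030 -0.8818 -0.2450; -0.8348 0.4639 -0.2966; 0.3752 0.0850 -0.9231], t=(-0.5948, -1.9413, 5.1935)
after S4 (rot_of_se3): [-0.4030 -0.8818 -0.2450; -0.8348 0.4639 -0.2966; 0.3752 0.0850 -0.9231]

rotation (euler_zyx) = (-2.0206, -0.3846, 3.0498)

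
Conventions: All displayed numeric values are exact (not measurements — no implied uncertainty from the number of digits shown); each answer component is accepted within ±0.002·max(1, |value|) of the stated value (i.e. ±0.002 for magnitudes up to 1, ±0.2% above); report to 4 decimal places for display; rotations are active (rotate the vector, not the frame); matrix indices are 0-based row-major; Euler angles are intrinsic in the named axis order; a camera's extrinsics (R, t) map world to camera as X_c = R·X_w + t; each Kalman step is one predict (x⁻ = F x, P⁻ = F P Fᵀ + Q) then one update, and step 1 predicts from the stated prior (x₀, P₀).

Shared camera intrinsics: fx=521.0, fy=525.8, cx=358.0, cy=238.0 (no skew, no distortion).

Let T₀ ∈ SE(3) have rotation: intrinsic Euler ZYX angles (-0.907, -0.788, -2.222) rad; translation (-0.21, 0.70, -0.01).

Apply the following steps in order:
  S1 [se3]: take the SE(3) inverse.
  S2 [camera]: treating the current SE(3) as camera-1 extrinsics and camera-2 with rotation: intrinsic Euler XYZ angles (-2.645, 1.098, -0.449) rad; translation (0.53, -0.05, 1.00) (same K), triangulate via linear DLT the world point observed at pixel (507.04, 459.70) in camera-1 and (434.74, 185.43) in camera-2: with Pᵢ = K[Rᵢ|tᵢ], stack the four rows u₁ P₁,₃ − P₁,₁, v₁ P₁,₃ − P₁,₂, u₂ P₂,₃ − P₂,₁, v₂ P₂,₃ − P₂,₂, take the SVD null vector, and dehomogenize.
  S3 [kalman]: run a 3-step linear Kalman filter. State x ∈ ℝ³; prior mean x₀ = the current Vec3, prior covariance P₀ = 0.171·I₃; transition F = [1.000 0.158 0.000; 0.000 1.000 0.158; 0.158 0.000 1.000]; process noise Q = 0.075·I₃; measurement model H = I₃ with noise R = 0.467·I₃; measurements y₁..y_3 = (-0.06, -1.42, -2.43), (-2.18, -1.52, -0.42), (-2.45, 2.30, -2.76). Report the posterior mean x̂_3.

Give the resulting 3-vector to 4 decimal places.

after S1 (invert_se3): R=[0.4345 -0.5555 0.7089; -0.1300 -0.8176 -0.5609; 0.8912 0.1516 -0.4275], t=(0.4872, 0.5394, 0.0768)
after S2 (triangulate): (1.5905, 0.0401, -0.8744)
after S3 (kf_track): (-0.9921, -0.2437, -1.5810)

result = (-0.9921, -0.2437, -1.5810)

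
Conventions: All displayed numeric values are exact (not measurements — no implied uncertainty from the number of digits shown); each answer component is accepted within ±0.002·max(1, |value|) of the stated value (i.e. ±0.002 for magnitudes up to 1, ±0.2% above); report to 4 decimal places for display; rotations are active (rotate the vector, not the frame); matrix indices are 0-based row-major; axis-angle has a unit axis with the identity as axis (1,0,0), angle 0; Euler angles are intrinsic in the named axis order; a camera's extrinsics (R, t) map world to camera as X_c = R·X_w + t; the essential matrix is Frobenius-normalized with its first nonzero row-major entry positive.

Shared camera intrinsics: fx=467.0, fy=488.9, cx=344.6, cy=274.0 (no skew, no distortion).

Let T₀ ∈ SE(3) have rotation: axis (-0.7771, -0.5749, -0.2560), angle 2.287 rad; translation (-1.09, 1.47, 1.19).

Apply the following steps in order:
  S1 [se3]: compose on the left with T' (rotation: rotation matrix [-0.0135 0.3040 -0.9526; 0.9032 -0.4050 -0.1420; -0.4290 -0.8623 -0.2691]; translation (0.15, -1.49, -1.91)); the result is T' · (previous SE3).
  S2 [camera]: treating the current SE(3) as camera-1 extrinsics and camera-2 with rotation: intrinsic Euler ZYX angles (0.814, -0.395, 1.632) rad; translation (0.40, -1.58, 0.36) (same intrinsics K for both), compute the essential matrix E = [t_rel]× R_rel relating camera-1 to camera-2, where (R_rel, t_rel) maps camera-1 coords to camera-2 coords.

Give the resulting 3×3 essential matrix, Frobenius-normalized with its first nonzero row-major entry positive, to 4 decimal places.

after S1 (compose_se3): R=[-0.5654 0.2805 0.7756; -0.0193 0.9356 -0.3524; -0.8246 -0.2142 -0.5236], t=(-0.5220, -3.2389, -3.0302)
after S2 (essential): [0.2457 -0.3274 0.2257; 0.0369 0.3454 -0.4713; 0.5858 -0.1485 -0.2712]

matrix = [0.2457 -0.3274 0.2257; 0.0369 0.3454 -0.4713; 0.5858 -0.1485 -0.2712]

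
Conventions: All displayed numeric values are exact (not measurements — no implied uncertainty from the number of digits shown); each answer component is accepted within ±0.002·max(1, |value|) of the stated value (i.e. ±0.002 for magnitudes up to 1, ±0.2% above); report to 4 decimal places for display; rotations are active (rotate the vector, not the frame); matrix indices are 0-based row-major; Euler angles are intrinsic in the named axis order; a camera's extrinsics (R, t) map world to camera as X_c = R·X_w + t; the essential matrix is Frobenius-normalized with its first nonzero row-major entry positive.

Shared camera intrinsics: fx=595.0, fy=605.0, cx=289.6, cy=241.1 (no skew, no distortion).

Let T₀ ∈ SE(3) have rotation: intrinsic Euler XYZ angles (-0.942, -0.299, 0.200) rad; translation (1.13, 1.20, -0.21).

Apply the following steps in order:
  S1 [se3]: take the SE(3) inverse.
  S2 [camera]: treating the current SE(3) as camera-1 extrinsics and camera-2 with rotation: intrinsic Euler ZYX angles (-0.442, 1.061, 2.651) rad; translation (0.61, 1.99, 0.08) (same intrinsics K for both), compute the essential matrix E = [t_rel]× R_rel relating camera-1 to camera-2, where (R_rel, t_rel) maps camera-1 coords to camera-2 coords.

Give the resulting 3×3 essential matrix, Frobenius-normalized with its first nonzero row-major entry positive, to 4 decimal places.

matrix = [0.3430 -0.0820 0.1323; -0.3424 0.5492 -0.0446; 0.4349 0.4211 0.2661]

after S1 (invert_se3): R=[0.9366 0.3503 0.0091; -0.1899 0.5291 -0.8270; -0.2946 0.7729 0.5621], t=(-1.4768, -0.5941, -0.4765)
after S2 (essential): [0.3430 -0.0820 0.1323; -0.3424 0.5492 -0.0446; 0.4349 0.4211 0.2661]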